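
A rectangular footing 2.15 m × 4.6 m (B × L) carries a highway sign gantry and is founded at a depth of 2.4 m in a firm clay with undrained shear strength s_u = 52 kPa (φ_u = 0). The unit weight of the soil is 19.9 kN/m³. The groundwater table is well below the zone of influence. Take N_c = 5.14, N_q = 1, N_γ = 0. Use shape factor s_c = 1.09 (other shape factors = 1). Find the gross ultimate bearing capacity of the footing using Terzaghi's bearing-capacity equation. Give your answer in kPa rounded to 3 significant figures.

Overburden at base level: q = 19.9 × 2.4 = 47.76 kPa.
Cohesion term c·N_c·s_c = 52 × 5.14 × 1.09 = 291.34 kPa; surcharge term q·N_q = 47.76 × 1 = 47.76 kPa.
q_ult = 291.34 + 47.76 = 339.1 kPa.

q_ult ≈ 339 kPa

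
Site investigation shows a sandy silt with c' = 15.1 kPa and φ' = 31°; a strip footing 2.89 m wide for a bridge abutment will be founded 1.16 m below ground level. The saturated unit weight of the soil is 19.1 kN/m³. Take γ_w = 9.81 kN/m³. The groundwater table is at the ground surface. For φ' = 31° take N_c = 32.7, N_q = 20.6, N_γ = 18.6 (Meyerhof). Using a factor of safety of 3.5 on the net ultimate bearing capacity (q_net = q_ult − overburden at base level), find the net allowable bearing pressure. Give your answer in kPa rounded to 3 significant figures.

q_all(net) ≈ 273 kPa

Water table at ground surface, so effective unit weight γ' = 19.1 − 9.81 = 9.29 kN/m³ is used throughout; overburden q = 9.29 × 1.16 = 10.776 kPa; the same γ' applies in the ½γBN_γ term.
Cohesion term c·N_c = 15.1 × 32.7 = 493.77 kPa; surcharge term q·N_q = 10.776 × 20.6 = 221.99 kPa; self-weight term 0.5·γ·B·N_γ = 0.5 × 9.29 × 2.89 × 18.6 = 249.69 kPa.
q_ult = 493.77 + 221.99 + 249.69 = 965.45 kPa.
q_net = 965.45 − 10.776 = 954.67 kPa.
q_all(net) = 954.67 / 3.5 = 272.76 kPa.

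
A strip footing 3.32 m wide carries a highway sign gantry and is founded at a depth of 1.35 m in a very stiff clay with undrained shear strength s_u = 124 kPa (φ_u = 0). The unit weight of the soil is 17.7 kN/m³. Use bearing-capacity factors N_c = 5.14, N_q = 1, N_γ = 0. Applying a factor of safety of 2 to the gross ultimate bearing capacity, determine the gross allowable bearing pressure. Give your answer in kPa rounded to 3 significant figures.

q_all ≈ 331 kPa

Overburden at base level: q = 17.7 × 1.35 = 23.895 kPa.
Cohesion term c·N_c = 124 × 5.14 = 637.36 kPa; surcharge term q·N_q = 23.895 × 1 = 23.895 kPa.
q_ult = 637.36 + 23.895 = 661.25 kPa.
q_all = q_ult / FS = 661.25 / 2 = 330.63 kPa.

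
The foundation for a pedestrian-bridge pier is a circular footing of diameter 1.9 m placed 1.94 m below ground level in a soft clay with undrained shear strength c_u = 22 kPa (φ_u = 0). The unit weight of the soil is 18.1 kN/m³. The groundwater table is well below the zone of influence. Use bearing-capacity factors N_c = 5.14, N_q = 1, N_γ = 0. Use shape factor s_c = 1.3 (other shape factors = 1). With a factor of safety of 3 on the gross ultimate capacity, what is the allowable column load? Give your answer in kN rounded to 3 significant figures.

q = γ·D_f = 18.1 × 1.94 = 35.114 kPa.
c·N_c·s_c = 22 × 5.14 × 1.3 = 147 kPa
q·N_q = 35.114 × 1 = 35.114 kPa
q_ult = 147 + 35.114 = 182.12 kPa.
Gross allowable pressure q_all = 182.12 / 3 = 60.706 kPa.
Footing area = 2.8353 m², so allowable column load = 60.706 × 2.8353 = 172.12 kN.

P_all ≈ 172 kN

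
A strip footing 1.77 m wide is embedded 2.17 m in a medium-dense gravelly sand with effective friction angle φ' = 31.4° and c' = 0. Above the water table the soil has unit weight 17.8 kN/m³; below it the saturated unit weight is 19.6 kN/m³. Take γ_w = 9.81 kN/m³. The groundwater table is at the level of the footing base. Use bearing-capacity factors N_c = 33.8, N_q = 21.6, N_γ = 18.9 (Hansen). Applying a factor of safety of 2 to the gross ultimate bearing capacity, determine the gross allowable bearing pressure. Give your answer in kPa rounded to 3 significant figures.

q_all ≈ 499 kPa

Effective surcharge at the founding depth q = γ·D_f = 17.8 × 2.17 = 38.626 kPa.
The water table coincides with the base, so in the self-weight term γ → γ' = 9.79 kN/m³.
q_ult = q·N_q + 0.5·γ·B·N_γ
     = 38.626 × 21.6 + 0.5 × 9.79 × 1.77 × 18.9
     = 834.32 + 163.75 = 998.07 kPa.
q_all = q_ult / FS = 998.07 / 2 = 499.04 kPa.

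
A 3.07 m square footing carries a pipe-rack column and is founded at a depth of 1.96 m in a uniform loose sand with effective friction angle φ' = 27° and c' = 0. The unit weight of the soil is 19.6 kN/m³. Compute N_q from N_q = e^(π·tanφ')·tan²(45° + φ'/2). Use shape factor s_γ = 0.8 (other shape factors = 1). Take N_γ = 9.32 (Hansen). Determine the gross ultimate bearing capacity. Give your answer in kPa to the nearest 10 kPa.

tan27° = 0.5095, so N_q = e^(π×0.5095)·tan²(58.5°) = 4.957 × 2.663 = 13.2.
q = γ·D_f = 19.6 × 1.96 = 38.416 kPa.
q·N_q = 38.416 × 13.199 = 507.06 kPa
0.5·γ·B·N_γ·s_γ = 0.5 × 19.6 × 3.07 × 9.32 × 0.8 = 224.32 kPa
q_ult = 507.06 + 224.32 = 731.38 kPa.

q_ult ≈ 730 kPa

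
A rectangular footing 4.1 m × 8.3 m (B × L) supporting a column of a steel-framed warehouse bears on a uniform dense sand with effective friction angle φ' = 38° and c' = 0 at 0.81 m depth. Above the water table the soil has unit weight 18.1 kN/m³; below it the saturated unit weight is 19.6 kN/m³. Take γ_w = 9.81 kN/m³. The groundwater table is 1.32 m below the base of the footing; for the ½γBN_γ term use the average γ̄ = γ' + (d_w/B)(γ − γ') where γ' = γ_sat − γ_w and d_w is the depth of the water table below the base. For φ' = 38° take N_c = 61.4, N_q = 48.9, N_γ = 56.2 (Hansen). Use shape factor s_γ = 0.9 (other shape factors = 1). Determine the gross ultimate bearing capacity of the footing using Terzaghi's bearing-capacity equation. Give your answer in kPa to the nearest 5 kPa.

q = γ·D_f = 18.1 × 0.81 = 14.661 kPa.
γ' = 9.79 kN/m³; averaging over the depth B below the base, γ̄ = γ' + (d_w/B)(γ − γ') = 12.465 kN/m³.
q·N_q = 14.661 × 48.9 = 716.92 kPa
0.5·γ·B·N_γ·s_γ = 0.5 × 12.465 × 4.1 × 56.2 × 0.9 = 1292.5 kPa
q_ult = 716.92 + 1292.5 = 2009.4 kPa.

q_ult ≈ 2010 kPa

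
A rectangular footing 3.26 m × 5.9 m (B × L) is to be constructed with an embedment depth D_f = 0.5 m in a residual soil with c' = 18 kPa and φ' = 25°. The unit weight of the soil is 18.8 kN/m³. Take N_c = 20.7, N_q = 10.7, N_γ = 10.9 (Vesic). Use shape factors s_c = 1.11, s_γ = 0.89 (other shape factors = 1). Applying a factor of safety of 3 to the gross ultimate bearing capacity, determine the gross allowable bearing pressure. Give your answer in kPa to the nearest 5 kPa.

q_all ≈ 270 kPa

q = γ·D_f = 18.8 × 0.5 = 9.4 kPa.
c·N_c·s_c = 18 × 20.7 × 1.11 = 413.59 kPa
q·N_q = 9.4 × 10.7 = 100.58 kPa
0.5·γ·B·N_γ·s_γ = 0.5 × 18.8 × 3.26 × 10.9 × 0.89 = 297.28 kPa
q_ult = 413.59 + 100.58 + 297.28 = 811.44 kPa.
q_all = q_ult / FS = 811.44 / 3 = 270.48 kPa.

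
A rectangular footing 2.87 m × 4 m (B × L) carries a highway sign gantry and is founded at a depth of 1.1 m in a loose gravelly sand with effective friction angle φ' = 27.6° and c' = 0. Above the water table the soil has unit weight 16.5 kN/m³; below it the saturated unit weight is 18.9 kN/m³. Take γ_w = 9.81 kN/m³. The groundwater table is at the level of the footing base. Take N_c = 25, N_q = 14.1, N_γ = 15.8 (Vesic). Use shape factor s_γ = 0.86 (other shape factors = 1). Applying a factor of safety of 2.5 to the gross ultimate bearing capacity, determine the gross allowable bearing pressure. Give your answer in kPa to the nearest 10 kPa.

q_all ≈ 170 kPa

Effective surcharge at the founding depth q = γ·D_f = 16.5 × 1.1 = 18.15 kPa.
The water table coincides with the base, so in the self-weight term γ → γ' = 9.09 kN/m³.
q_ult = q·N_q + 0.5·γ·B·N_γ·s_γ
     = 18.15 × 14.1 + 0.5 × 9.09 × 2.87 × 15.8 × 0.86
     = 255.92 + 177.24 = 433.16 kPa.
q_all = q_ult / FS = 433.16 / 2.5 = 173.26 kPa.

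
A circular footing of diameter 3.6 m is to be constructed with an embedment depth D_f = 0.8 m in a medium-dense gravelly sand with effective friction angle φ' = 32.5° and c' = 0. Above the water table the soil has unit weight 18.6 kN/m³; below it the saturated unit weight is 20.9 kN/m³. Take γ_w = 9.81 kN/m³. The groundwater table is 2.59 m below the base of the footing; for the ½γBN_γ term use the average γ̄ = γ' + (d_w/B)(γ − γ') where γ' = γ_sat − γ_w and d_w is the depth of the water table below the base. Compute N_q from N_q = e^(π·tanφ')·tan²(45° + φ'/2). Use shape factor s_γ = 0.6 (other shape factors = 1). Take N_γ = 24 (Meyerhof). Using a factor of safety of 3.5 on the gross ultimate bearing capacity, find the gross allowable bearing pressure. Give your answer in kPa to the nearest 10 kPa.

N_q = e^(π·tan32.5°)·tan²(61.25°) = 24.58.
q = γ·D_f = 18.6 × 0.8 = 14.88 kPa.
γ' = 11.09 kN/m³; averaging over the depth B below the base, γ̄ = γ' + (d_w/B)(γ − γ') = 16.493 kN/m³.
q·N_q = 14.88 × 24.585 = 365.82 kPa
0.5·γ·B·N_γ·s_γ = 0.5 × 16.493 × 3.6 × 24 × 0.6 = 427.5 kPa
q_ult = 365.82 + 427.5 = 793.32 kPa.
q_all = 793.32 / 3.5 = 226.66 kPa.

q_all ≈ 230 kPa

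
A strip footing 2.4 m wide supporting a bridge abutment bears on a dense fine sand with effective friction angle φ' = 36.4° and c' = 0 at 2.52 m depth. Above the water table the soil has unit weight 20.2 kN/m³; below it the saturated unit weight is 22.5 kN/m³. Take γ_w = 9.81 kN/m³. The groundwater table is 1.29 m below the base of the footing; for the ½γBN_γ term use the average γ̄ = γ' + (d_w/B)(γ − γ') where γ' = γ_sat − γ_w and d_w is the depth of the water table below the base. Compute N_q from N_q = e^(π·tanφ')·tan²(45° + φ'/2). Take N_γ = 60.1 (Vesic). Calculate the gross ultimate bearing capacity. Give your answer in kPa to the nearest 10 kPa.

q_ult ≈ 3230 kPa

tan36.4° = 0.7373, so N_q = e^(π×0.7373)·tan²(63.2°) = 10.137 × 3.919 = 39.73.
q = γ·D_f = 20.2 × 2.52 = 50.904 kPa.
γ' = 12.69 kN/m³; averaging over the depth B below the base, γ̄ = γ' + (d_w/B)(γ − γ') = 16.727 kN/m³.
q·N_q = 50.904 × 39.727 = 2022.3 kPa
0.5·γ·B·N_γ = 0.5 × 16.727 × 2.4 × 60.1 = 1206.3 kPa
q_ult = 2022.3 + 1206.3 = 3228.6 kPa.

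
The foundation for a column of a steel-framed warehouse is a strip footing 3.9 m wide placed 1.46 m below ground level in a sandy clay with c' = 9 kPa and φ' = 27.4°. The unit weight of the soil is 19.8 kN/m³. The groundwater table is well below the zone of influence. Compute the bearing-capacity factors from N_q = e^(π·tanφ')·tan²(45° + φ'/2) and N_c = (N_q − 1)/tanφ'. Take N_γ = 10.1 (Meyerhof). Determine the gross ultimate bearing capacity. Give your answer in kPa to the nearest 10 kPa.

q_ult ≈ 1010 kPa

tan27.4° = 0.5184, so N_q = e^(π×0.5184)·tan²(58.7°) = 5.096 × 2.705 = 13.78.
N_c = (13.78 − 1)/tan27.4° = 24.66.
q = γ·D_f = 19.8 × 1.46 = 28.908 kPa.
c·N_c = 9 × 24.665 = 221.98 kPa
q·N_q = 28.908 × 13.785 = 398.49 kPa
0.5·γ·B·N_γ = 0.5 × 19.8 × 3.9 × 10.1 = 389.96 kPa
q_ult = 221.98 + 398.49 + 389.96 = 1010.4 kPa.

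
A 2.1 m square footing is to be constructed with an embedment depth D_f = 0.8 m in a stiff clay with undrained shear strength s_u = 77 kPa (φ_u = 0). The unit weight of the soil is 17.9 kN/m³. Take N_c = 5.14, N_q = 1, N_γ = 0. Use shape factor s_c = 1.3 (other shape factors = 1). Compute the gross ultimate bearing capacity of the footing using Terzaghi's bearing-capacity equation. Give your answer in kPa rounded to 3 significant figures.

q_ult ≈ 529 kPa

Effective surcharge at the founding depth q = γ·D_f = 17.9 × 0.8 = 14.32 kPa.
q_ult = c·N_c·s_c + q·N_q
     = 77 × 5.14 × 1.3 + 14.32 × 1
     = 514.51 + 14.32 = 528.83 kPa.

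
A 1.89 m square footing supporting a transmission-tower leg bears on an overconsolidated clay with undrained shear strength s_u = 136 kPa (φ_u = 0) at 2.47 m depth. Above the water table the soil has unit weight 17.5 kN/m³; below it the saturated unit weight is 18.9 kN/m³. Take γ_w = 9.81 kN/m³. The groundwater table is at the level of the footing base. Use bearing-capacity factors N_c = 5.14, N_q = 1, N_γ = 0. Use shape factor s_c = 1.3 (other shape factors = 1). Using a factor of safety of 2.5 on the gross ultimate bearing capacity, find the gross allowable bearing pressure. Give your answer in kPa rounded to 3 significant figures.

q_all ≈ 381 kPa

Overburden at base level: q = 17.5 × 2.47 = 43.225 kPa.
Cohesion term c·N_c·s_c = 136 × 5.14 × 1.3 = 908.75 kPa; surcharge term q·N_q = 43.225 × 1 = 43.225 kPa.
q_ult = 908.75 + 43.225 = 951.98 kPa.
q_all = 951.98 / 2.5 = 380.79 kPa.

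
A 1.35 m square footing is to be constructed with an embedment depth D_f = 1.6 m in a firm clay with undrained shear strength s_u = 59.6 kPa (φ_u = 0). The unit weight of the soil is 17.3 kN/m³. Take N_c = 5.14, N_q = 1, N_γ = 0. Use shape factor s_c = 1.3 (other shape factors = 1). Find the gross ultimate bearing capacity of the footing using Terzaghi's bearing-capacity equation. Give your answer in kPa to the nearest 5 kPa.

q_ult ≈ 425 kPa

q = γ·D_f = 17.3 × 1.6 = 27.68 kPa.
c·N_c·s_c = 59.6 × 5.14 × 1.3 = 398.25 kPa
q·N_q = 27.68 × 1 = 27.68 kPa
q_ult = 398.25 + 27.68 = 425.93 kPa.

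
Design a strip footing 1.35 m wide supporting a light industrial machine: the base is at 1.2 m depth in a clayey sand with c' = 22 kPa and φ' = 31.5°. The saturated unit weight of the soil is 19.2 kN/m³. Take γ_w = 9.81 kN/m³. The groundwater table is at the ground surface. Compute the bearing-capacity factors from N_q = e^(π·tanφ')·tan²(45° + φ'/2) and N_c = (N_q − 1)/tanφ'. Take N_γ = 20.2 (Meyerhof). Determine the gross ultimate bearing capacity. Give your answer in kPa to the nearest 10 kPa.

tan31.5° = 0.6128, so N_q = e^(π×0.6128)·tan²(60.75°) = 6.856 × 3.188 = 21.86.
N_c = (21.86 − 1)/tan31.5° = 34.04.
γ' = 19.2 − 9.81 = 9.39 kN/m³ (submerged throughout). q = 9.39 × 1.2 = 11.268 kPa; the same γ' applies in the ½γBN_γ term.
c·N_c = 22 × 34.042 = 748.93 kPa
q·N_q = 11.268 × 21.861 = 246.33 kPa
0.5·γ·B·N_γ = 0.5 × 9.39 × 1.35 × 20.2 = 128.03 kPa
q_ult = 748.93 + 246.33 + 128.03 = 1123.3 kPa.

q_ult ≈ 1120 kPa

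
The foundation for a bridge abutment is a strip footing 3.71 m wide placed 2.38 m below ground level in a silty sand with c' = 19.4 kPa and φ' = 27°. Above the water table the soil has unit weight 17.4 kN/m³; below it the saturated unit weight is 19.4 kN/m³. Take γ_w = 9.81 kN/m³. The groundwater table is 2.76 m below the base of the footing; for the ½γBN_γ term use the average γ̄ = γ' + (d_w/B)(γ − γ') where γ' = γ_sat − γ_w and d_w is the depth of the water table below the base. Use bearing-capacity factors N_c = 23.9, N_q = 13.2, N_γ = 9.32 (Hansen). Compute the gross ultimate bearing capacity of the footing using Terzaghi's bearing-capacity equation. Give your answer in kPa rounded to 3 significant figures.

Overburden at base level: q = 17.4 × 2.38 = 41.412 kPa.
The water table is 2.76 m below the base (< B = 3.71 m), so the ½γBN_γ term uses γ̄ = γ' + (d_w/B)(γ − γ') = 9.59 + (2.76/3.71)(17.4 − 9.59) = 15.4 kN/m³.
Cohesion term c·N_c = 19.4 × 23.9 = 463.66 kPa; surcharge term q·N_q = 41.412 × 13.2 = 546.64 kPa; self-weight term 0.5·γ·B·N_γ = 0.5 × 15.4 × 3.71 × 9.32 = 266.25 kPa.
q_ult = 463.66 + 546.64 + 266.25 = 1276.5 kPa.

q_ult ≈ 1280 kPa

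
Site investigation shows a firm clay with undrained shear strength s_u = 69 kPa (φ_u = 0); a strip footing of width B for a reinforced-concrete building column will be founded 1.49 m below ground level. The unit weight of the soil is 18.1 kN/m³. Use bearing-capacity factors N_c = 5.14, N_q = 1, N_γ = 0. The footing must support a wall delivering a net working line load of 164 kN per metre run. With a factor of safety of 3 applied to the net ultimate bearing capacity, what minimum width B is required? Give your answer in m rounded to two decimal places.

q = γ·D_f = 18.1 × 1.49 = 26.969 kPa.
c·N_c = 69 × 5.14 = 354.66 kPa
q·N_q = 26.969 × 1 = 26.969 kPa
q_ult = 354.66 + 26.969 = 381.63 kPa.
For φ = 0 the ½γBN_γ term vanishes, so q_ult is independent of B. q_net = 381.63 − 26.969 = 354.66 kPa; q_all(net) = 354.66/3 = 118.22 kPa.
Required width B = w / q_all(net) = 164 / 118.22 = 1.387 m.

B = 1.39 m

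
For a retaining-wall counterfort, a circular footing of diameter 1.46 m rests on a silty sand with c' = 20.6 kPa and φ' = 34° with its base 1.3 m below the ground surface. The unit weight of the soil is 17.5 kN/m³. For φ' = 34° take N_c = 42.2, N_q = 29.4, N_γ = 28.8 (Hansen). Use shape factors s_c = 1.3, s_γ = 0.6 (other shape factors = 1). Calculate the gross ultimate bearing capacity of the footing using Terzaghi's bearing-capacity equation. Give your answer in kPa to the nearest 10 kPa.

Overburden at base level: q = 17.5 × 1.3 = 22.75 kPa.
Cohesion term c·N_c·s_c = 20.6 × 42.2 × 1.3 = 1130.1 kPa; surcharge term q·N_q = 22.75 × 29.4 = 668.85 kPa; self-weight term 0.5·γ·B·N_γ·s_γ = 0.5 × 17.5 × 1.46 × 28.8 × 0.6 = 220.75 kPa.
q_ult = 1130.1 + 668.85 + 220.75 = 2019.7 kPa.

q_ult ≈ 2020 kPa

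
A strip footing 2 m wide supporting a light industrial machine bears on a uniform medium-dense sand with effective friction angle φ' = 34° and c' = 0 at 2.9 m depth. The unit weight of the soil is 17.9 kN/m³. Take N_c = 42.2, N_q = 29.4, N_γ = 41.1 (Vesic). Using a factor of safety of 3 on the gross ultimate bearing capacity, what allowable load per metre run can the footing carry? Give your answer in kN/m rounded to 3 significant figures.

≈ 1510 kN/m

Effective surcharge at the founding depth q = γ·D_f = 17.9 × 2.9 = 51.91 kPa.
q_ult = q·N_q + 0.5·γ·B·N_γ
     = 51.91 × 29.4 + 0.5 × 17.9 × 2 × 41.1
     = 1526.2 + 735.69 = 2261.8 kPa.
Gross allowable pressure q_all = 2261.8 / 3 = 753.95 kPa.
Allowable wall load = q_all × B = 753.95 × 2 = 1507.9 kN per metre run.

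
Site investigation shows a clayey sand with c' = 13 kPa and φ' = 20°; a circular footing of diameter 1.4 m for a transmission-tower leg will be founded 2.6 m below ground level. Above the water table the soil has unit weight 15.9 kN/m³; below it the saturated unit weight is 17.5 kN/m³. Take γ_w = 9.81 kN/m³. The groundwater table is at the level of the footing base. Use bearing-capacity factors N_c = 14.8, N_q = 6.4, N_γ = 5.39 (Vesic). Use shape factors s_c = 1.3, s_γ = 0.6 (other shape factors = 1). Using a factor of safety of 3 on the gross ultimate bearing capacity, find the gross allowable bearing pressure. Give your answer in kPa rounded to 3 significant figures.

q_all ≈ 177 kPa

Effective surcharge at the founding depth q = γ·D_f = 15.9 × 2.6 = 41.34 kPa.
The water table coincides with the base, so in the self-weight term γ → γ' = 7.69 kN/m³.
q_ult = c·N_c·s_c + q·N_q + 0.5·γ·B·N_γ·s_γ
     = 13 × 14.8 × 1.3 + 41.34 × 6.4 + 0.5 × 7.69 × 1.4 × 5.39 × 0.6
     = 250.12 + 264.58 + 17.409 = 532.1 kPa.
q_all = 532.1 / 3 = 177.37 kPa.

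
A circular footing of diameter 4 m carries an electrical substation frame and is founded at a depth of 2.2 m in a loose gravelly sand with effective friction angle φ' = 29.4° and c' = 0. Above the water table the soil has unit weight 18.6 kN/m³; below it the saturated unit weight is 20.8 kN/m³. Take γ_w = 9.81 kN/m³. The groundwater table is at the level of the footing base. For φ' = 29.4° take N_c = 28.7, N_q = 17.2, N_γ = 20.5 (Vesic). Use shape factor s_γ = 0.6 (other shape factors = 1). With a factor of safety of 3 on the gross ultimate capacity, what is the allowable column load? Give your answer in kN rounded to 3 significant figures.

P_all ≈ 4080 kN

Effective surcharge at the founding depth q = γ·D_f = 18.6 × 2.2 = 40.92 kPa.
The water table coincides with the base, so in the self-weight term γ → γ' = 10.99 kN/m³.
q_ult = q·N_q + 0.5·γ·B·N_γ·s_γ
     = 40.92 × 17.2 + 0.5 × 10.99 × 4 × 20.5 × 0.6
     = 703.82 + 270.35 = 974.18 kPa.
Gross allowable pressure q_all = 974.18 / 3 = 324.73 kPa.
Footing area = 12.5664 m², so allowable column load = 324.73 × 12.5664 = 4080.6 kN.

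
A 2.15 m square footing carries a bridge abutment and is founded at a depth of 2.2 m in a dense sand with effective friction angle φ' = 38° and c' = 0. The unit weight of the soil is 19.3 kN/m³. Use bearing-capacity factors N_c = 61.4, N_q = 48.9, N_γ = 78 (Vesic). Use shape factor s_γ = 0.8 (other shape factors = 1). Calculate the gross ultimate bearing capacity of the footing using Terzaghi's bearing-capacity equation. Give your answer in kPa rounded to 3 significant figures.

q_ult ≈ 3370 kPa

q = γ·D_f = 19.3 × 2.2 = 42.46 kPa.
q·N_q = 42.46 × 48.9 = 2076.3 kPa
0.5·γ·B·N_γ·s_γ = 0.5 × 19.3 × 2.15 × 78 × 0.8 = 1294.6 kPa
q_ult = 2076.3 + 1294.6 = 3370.9 kPa.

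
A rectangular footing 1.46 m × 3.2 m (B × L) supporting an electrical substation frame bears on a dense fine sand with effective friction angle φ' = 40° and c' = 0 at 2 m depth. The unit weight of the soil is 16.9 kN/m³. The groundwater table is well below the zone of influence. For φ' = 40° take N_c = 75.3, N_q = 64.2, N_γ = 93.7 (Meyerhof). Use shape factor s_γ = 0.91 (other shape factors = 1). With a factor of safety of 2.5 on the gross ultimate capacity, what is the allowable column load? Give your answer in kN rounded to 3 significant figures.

P_all ≈ 6020 kN

q = γ·D_f = 16.9 × 2 = 33.8 kPa.
q·N_q = 33.8 × 64.2 = 2170 kPa
0.5·γ·B·N_γ·s_γ = 0.5 × 16.9 × 1.46 × 93.7 × 0.91 = 1051.9 kPa
q_ult = 2170 + 1051.9 = 3221.9 kPa.
Gross allowable pressure q_all = 3221.9 / 2.5 = 1288.8 kPa.
Footing area = 4.672 m², so allowable column load = 1288.8 × 4.672 = 6021.1 kN.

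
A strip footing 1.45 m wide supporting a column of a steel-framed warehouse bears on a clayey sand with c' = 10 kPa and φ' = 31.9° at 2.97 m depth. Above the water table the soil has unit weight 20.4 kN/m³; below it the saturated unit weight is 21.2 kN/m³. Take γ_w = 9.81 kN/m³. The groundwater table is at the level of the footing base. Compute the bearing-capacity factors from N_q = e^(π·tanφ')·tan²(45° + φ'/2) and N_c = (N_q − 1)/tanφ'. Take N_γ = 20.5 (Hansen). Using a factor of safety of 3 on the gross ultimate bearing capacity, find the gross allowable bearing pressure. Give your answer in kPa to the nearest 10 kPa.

N_q = e^(π·tan31.9°)·tan²(60.95°) = 22.91; N_c = (N_q − 1)/tanφ' = 35.19.
Effective surcharge at the founding depth q = γ·D_f = 20.4 × 2.97 = 60.588 kPa.
The water table coincides with the base, so in the self-weight term γ → γ' = 11.39 kN/m³.
q_ult = c·N_c + q·N_q + 0.5·γ·B·N_γ
     = 10 × 35.194 + 60.588 × 22.907 + 0.5 × 11.39 × 1.45 × 20.5
     = 351.94 + 1387.9 + 169.28 = 1909.1 kPa.
q_all = 1909.1 / 3 = 636.36 kPa.

q_all ≈ 640 kPa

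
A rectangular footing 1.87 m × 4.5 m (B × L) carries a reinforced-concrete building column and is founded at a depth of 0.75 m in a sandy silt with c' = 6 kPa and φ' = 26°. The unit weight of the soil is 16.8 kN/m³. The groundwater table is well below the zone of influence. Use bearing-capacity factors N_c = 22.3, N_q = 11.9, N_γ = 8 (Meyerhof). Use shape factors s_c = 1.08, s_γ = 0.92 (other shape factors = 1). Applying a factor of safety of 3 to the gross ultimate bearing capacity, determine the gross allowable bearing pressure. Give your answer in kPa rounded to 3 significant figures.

q_all ≈ 137 kPa

Overburden at base level: q = 16.8 × 0.75 = 12.6 kPa.
Cohesion term c·N_c·s_c = 6 × 22.3 × 1.08 = 144.5 kPa; surcharge term q·N_q = 12.6 × 11.9 = 149.94 kPa; self-weight term 0.5·γ·B·N_γ·s_γ = 0.5 × 16.8 × 1.87 × 8 × 0.92 = 115.61 kPa.
q_ult = 144.5 + 149.94 + 115.61 = 410.05 kPa.
q_all = q_ult / FS = 410.05 / 3 = 136.68 kPa.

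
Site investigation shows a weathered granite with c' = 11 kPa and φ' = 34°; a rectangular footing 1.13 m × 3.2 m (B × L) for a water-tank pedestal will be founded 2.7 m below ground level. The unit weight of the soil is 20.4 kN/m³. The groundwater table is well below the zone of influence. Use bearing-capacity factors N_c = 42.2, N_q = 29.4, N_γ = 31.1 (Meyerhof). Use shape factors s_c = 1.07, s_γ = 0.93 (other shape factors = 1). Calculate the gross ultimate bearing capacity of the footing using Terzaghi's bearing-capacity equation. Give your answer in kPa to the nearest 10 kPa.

Effective surcharge at the founding depth q = γ·D_f = 20.4 × 2.7 = 55.08 kPa.
q_ult = c·N_c·s_c + q·N_q + 0.5·γ·B·N_γ·s_γ
     = 11 × 42.2 × 1.07 + 55.08 × 29.4 + 0.5 × 20.4 × 1.13 × 31.1 × 0.93
     = 496.69 + 1619.4 + 333.37 = 2449.4 kPa.

q_ult ≈ 2450 kPa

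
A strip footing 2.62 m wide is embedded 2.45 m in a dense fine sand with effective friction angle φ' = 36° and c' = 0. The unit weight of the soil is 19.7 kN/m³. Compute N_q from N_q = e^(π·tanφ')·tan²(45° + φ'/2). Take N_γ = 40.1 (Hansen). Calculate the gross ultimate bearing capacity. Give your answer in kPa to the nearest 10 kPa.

q_ult ≈ 2860 kPa

tan36° = 0.7265, so N_q = e^(π×0.7265)·tan²(63°) = 9.801 × 3.852 = 37.75.
Effective surcharge at the founding depth q = γ·D_f = 19.7 × 2.45 = 48.265 kPa.
q_ult = q·N_q + 0.5·γ·B·N_γ
     = 48.265 × 37.752 + 0.5 × 19.7 × 2.62 × 40.1
     = 1822.1 + 1034.9 = 2857 kPa.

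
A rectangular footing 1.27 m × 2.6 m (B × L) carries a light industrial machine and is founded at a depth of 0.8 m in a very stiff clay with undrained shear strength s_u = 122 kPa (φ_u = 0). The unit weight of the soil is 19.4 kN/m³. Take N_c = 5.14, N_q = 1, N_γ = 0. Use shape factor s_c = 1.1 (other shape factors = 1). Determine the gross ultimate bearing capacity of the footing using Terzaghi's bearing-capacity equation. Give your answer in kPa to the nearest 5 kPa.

q_ult ≈ 705 kPa

Effective surcharge at the founding depth q = γ·D_f = 19.4 × 0.8 = 15.52 kPa.
q_ult = c·N_c·s_c + q·N_q
     = 122 × 5.14 × 1.1 + 15.52 × 1
     = 689.79 + 15.52 = 705.31 kPa.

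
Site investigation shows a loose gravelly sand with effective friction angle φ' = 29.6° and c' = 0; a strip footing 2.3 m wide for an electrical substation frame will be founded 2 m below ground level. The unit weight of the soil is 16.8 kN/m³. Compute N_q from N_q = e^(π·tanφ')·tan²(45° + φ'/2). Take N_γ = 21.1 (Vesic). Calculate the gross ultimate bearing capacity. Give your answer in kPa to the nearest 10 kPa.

q_ult ≈ 1000 kPa

tan29.6° = 0.5681, so N_q = e^(π×0.5681)·tan²(59.8°) = 5.958 × 2.952 = 17.59.
Effective surcharge at the founding depth q = γ·D_f = 16.8 × 2 = 33.6 kPa.
q_ult = q·N_q + 0.5·γ·B·N_γ
     = 33.6 × 17.588 + 0.5 × 16.8 × 2.3 × 21.1
     = 590.94 + 407.65 = 998.6 kPa.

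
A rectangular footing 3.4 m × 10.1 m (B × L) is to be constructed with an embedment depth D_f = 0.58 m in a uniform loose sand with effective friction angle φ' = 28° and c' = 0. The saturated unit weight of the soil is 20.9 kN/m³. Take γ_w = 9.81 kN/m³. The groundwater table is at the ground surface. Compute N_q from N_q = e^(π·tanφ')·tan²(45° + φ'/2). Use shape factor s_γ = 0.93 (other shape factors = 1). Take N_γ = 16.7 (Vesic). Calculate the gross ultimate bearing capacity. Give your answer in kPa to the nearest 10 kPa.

q_ult ≈ 390 kPa

tan28° = 0.5317, so N_q = e^(π×0.5317)·tan²(59°) = 5.314 × 2.77 = 14.72.
With the water table at the surface the whole profile is submerged: γ' = 20.9 − 9.81 = 11.09 kN/m³, so q = γ'·D_f = 6.4322 kPa; the same γ' applies in the ½γBN_γ term.
q_ult = q·N_q + 0.5·γ·B·N_γ·s_γ
     = 6.4322 × 14.72 + 0.5 × 11.09 × 3.4 × 16.7 × 0.93
     = 94.681 + 292.81 = 387.49 kPa.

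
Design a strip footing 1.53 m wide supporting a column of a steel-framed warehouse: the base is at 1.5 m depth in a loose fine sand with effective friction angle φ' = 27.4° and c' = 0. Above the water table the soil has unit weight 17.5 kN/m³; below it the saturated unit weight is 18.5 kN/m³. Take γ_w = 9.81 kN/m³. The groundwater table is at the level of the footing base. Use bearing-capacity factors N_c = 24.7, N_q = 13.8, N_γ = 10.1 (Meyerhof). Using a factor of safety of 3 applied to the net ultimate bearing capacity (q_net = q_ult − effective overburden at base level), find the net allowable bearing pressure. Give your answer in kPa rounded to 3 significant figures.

q_all(net) ≈ 134 kPa

Overburden at base level: q = 17.5 × 1.5 = 26.25 kPa.
Below the base the soil is submerged, so the ½γBN_γ term uses γ' = 18.5 − 9.81 = 8.69 kN/m³.
Surcharge term q·N_q = 26.25 × 13.8 = 362.25 kPa; self-weight term 0.5·γ·B·N_γ = 0.5 × 8.69 × 1.53 × 10.1 = 67.143 kPa.
q_ult = 362.25 + 67.143 = 429.39 kPa.
Net ultimate: q_net = 429.39 − 26.25 = 403.14 kPa.
q_all(net) = 403.14 / 3 = 134.38 kPa.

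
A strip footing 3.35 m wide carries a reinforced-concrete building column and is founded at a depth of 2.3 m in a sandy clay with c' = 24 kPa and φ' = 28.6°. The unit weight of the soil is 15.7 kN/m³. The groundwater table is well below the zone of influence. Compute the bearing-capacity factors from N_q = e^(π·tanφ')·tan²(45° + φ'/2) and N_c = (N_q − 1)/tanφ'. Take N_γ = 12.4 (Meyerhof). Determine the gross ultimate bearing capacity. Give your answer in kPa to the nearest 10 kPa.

q_ult ≈ 1540 kPa

tan28.6° = 0.5452, so N_q = e^(π×0.5452)·tan²(59.3°) = 5.545 × 2.837 = 15.73.
N_c = (15.73 − 1)/tan28.6° = 27.01.
q = γ·D_f = 15.7 × 2.3 = 36.11 kPa.
c·N_c = 24 × 27.013 = 648.3 kPa
q·N_q = 36.11 × 15.728 = 567.93 kPa
0.5·γ·B·N_γ = 0.5 × 15.7 × 3.35 × 12.4 = 326.09 kPa
q_ult = 648.3 + 567.93 + 326.09 = 1542.3 kPa.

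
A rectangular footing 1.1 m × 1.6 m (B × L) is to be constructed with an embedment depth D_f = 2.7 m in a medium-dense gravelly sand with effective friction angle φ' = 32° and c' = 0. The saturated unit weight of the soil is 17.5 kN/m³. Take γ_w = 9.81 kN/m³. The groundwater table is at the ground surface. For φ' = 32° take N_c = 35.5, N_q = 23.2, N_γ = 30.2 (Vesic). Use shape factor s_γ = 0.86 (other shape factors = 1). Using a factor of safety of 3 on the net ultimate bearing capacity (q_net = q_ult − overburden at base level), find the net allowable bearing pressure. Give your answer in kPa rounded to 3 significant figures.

Water table at ground surface, so effective unit weight γ' = 17.5 − 9.81 = 7.69 kN/m³ is used throughout; overburden q = 7.69 × 2.7 = 20.763 kPa; the same γ' applies in the ½γBN_γ term.
Surcharge term q·N_q = 20.763 × 23.2 = 481.7 kPa; self-weight term 0.5·γ·B·N_γ·s_γ = 0.5 × 7.69 × 1.1 × 30.2 × 0.86 = 109.85 kPa.
q_ult = 481.7 + 109.85 = 591.55 kPa.
q_net = 591.55 − 20.763 = 570.79 kPa.
q_all(net) = 570.79 / 3 = 190.26 kPa.

q_all(net) ≈ 190 kPa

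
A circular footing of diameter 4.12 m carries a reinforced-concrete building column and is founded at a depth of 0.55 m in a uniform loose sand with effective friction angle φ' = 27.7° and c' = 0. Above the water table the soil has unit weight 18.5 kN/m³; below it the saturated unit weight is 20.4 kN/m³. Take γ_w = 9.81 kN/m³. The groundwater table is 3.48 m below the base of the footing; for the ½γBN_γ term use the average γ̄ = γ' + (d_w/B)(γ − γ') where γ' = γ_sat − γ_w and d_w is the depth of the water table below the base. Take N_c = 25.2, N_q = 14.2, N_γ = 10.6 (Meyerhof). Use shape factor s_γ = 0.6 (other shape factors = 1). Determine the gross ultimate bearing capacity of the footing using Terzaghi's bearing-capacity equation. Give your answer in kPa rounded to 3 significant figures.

Effective surcharge at the founding depth q = γ·D_f = 18.5 × 0.55 = 10.175 kPa.
With d_w = 3.48 m < B, γ̄ = 10.59 + (3.48/4.12) × (18.5 − 10.59) = 17.271 kN/m³.
q_ult = q·N_q + 0.5·γ·B·N_γ·s_γ
     = 10.175 × 14.2 + 0.5 × 17.271 × 4.12 × 10.6 × 0.6
     = 144.49 + 226.28 = 370.77 kPa.

q_ult ≈ 371 kPa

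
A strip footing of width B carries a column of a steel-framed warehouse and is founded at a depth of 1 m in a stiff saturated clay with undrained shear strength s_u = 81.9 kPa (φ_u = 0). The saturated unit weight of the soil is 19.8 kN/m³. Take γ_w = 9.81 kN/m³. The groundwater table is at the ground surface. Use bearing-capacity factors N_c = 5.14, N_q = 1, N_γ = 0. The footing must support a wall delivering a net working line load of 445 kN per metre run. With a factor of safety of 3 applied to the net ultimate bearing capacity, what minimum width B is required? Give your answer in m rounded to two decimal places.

Water table at ground surface, so effective unit weight γ' = 19.8 − 9.81 = 9.99 kN/m³ is used throughout; overburden q = 9.99 × 1 = 9.99 kPa.
Cohesion term c·N_c = 81.9 × 5.14 = 420.97 kPa; surcharge term q·N_q = 9.99 × 1 = 9.99 kPa.
q_ult = 420.97 + 9.99 = 430.96 kPa.
For φ = 0 the ½γBN_γ term vanishes, so q_ult is independent of B. q_net = 430.96 − 9.99 = 420.97 kPa; q_all(net) = 420.97/3 = 140.32 kPa.
Required width B = w / q_all(net) = 445 / 140.32 = 3.171 m.

B = 3.17 m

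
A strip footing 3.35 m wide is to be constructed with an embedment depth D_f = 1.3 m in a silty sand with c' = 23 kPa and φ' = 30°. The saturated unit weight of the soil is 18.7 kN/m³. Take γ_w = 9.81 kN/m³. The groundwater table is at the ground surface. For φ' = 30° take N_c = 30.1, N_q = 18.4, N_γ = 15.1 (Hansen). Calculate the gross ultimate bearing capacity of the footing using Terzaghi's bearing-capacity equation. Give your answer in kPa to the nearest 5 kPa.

q_ult ≈ 1130 kPa

Water table at ground surface, so effective unit weight γ' = 18.7 − 9.81 = 8.89 kN/m³ is used throughout; overburden q = 8.89 × 1.3 = 11.557 kPa; the same γ' applies in the ½γBN_γ term.
Cohesion term c·N_c = 23 × 30.1 = 692.3 kPa; surcharge term q·N_q = 11.557 × 18.4 = 212.65 kPa; self-weight term 0.5·γ·B·N_γ = 0.5 × 8.89 × 3.35 × 15.1 = 224.85 kPa.
q_ult = 692.3 + 212.65 + 224.85 = 1129.8 kPa.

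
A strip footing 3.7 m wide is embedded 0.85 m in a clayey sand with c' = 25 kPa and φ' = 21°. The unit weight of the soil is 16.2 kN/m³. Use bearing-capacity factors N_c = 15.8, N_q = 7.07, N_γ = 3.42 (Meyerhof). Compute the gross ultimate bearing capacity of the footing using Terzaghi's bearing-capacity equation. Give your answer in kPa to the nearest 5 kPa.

q_ult ≈ 595 kPa

q = γ·D_f = 16.2 × 0.85 = 13.77 kPa.
c·N_c = 25 × 15.8 = 395 kPa
q·N_q = 13.77 × 7.07 = 97.354 kPa
0.5·γ·B·N_γ = 0.5 × 16.2 × 3.7 × 3.42 = 102.5 kPa
q_ult = 395 + 97.354 + 102.5 = 594.85 kPa.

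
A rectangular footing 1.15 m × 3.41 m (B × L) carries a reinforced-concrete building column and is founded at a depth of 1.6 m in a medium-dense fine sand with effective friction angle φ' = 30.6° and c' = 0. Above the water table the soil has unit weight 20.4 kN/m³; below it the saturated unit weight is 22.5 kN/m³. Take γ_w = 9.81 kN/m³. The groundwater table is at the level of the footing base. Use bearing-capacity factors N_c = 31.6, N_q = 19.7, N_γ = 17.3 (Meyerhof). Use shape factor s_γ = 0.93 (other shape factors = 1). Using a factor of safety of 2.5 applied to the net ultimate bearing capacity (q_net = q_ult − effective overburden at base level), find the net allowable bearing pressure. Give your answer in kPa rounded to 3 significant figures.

q = γ·D_f = 20.4 × 1.6 = 32.64 kPa.
For the ½γBN_γ term take γ' = 22.5 − 9.81 = 12.69 kN/m³ (soil below base is submerged).
q·N_q = 32.64 × 19.7 = 643.01 kPa
0.5·γ·B·N_γ·s_γ = 0.5 × 12.69 × 1.15 × 17.3 × 0.93 = 117.4 kPa
q_ult = 643.01 + 117.4 = 760.41 kPa.
Net ultimate: q_net = 760.41 − 32.64 = 727.77 kPa.
q_all(net) = 727.77 / 2.5 = 291.11 kPa.

q_all(net) ≈ 291 kPa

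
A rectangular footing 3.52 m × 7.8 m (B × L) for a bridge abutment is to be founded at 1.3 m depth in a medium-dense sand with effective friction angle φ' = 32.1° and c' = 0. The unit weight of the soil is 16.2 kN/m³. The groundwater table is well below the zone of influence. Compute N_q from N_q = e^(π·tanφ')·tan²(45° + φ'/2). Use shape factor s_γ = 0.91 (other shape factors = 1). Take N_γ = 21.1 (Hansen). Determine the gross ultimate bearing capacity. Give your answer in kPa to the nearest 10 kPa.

tan32.1° = 0.6273, so N_q = e^(π×0.6273)·tan²(61.05°) = 7.176 × 3.268 = 23.45.
Overburden at base level: q = 16.2 × 1.3 = 21.06 kPa.
Surcharge term q·N_q = 21.06 × 23.451 = 493.87 kPa; self-weight term 0.5·γ·B·N_γ·s_γ = 0.5 × 16.2 × 3.52 × 21.1 × 0.91 = 547.46 kPa.
q_ult = 493.87 + 547.46 = 1041.3 kPa.

q_ult ≈ 1040 kPa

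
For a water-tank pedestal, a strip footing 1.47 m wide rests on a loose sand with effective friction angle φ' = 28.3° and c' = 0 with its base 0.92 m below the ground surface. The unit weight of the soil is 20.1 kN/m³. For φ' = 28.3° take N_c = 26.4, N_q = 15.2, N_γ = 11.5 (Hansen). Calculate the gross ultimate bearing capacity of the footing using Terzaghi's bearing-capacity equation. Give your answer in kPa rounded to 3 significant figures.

Effective surcharge at the founding depth q = γ·D_f = 20.1 × 0.92 = 18.492 kPa.
q_ult = q·N_q + 0.5·γ·B·N_γ
     = 18.492 × 15.2 + 0.5 × 20.1 × 1.47 × 11.5
     = 281.08 + 169.9 = 450.97 kPa.

q_ult ≈ 451 kPa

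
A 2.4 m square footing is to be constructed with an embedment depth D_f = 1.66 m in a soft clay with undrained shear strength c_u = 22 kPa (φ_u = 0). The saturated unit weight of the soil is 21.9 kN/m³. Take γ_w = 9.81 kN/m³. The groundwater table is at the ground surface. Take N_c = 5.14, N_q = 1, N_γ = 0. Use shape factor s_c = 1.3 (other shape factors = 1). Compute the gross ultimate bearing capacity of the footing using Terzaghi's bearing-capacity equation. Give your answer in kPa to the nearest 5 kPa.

With the water table at the surface the whole profile is submerged: γ' = 21.9 − 9.81 = 12.09 kN/m³, so q = γ'·D_f = 20.069 kPa.
q_ult = c·N_c·s_c + q·N_q
     = 22 × 5.14 × 1.3 + 20.069 × 1
     = 147 + 20.069 = 167.07 kPa.

q_ult ≈ 165 kPa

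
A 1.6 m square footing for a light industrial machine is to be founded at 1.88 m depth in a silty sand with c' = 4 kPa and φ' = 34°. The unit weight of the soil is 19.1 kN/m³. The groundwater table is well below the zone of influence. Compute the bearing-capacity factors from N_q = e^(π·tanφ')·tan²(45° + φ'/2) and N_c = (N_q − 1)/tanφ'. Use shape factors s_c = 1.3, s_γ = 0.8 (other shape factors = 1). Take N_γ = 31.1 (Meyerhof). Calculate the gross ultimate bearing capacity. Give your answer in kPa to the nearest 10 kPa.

tan34° = 0.6745, so N_q = e^(π×0.6745)·tan²(62°) = 8.323 × 3.537 = 29.44.
N_c = (29.44 − 1)/tan34° = 42.16.
Overburden at base level: q = 19.1 × 1.88 = 35.908 kPa.
Cohesion term c·N_c·s_c = 4 × 42.164 × 1.3 = 219.25 kPa; surcharge term q·N_q = 35.908 × 29.44 = 1057.1 kPa; self-weight term 0.5·γ·B·N_γ·s_γ = 0.5 × 19.1 × 1.6 × 31.1 × 0.8 = 380.17 kPa.
q_ult = 219.25 + 1057.1 + 380.17 = 1656.5 kPa.

q_ult ≈ 1660 kPa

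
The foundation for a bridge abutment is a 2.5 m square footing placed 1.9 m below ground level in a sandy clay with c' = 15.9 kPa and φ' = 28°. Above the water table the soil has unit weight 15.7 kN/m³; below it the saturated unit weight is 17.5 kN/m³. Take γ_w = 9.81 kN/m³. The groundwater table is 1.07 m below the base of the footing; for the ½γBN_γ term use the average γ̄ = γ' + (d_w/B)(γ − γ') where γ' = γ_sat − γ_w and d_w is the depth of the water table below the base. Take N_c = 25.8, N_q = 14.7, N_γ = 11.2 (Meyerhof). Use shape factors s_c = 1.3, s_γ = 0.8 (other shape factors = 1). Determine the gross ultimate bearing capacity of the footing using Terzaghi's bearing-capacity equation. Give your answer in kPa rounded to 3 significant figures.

Overburden at base level: q = 15.7 × 1.9 = 29.83 kPa.
The water table is 1.07 m below the base (< B = 2.5 m), so the ½γBN_γ term uses γ̄ = γ' + (d_w/B)(γ − γ') = 7.69 + (1.07/2.5)(15.7 − 7.69) = 11.118 kN/m³.
Cohesion term c·N_c·s_c = 15.9 × 25.8 × 1.3 = 533.29 kPa; surcharge term q·N_q = 29.83 × 14.7 = 438.5 kPa; self-weight term 0.5·γ·B·N_γ·s_γ = 0.5 × 11.118 × 2.5 × 11.2 × 0.8 = 124.52 kPa.
q_ult = 533.29 + 438.5 + 124.52 = 1096.3 kPa.

q_ult ≈ 1100 kPa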